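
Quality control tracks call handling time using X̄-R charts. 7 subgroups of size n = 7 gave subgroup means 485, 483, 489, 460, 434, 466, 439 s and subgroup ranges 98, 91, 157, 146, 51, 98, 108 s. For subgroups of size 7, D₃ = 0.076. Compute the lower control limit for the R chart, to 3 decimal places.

8.132

R̄ = (98 + 91 + 157 + 146 + 51 + 98 + 108) / 7 = 749.0000 / 7 = 107.0000
LCL_R = D₃·R̄ = 0.076 × 107.0000 = 8.1320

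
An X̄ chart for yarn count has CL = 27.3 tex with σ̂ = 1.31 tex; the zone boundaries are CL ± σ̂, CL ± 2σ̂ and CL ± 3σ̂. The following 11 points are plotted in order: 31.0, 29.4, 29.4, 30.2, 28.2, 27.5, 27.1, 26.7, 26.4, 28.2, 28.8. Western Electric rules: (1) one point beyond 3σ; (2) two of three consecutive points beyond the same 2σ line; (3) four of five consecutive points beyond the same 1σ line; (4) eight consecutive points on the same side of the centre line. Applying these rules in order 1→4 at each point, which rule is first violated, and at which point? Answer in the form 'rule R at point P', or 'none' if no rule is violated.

Zone of each point (C = within 1σ̂, B = 1σ̂–2σ̂, A = 2σ̂–3σ̂, * = beyond 3σ̂; sign = side of CL): 1:+A, 2:+B, 3:+B, 4:+A, 5:+C, 6:+C, 7:-C, 8:-C, 9:-C, 10:+C, 11:+B
Rule 3 (four of five consecutive points beyond the same 1σ limit) is satisfied at point 4.

rule 3 at point 4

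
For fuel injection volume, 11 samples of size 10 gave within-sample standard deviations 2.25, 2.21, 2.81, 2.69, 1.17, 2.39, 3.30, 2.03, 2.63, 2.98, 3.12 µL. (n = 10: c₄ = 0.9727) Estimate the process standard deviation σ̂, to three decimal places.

s̄ = (2.25 + 2.21 + 2.81 + 2.69 + 1.17 + 2.39 + 3.30 + 2.03 + 2.63 + 2.98 + 3.12) / 11 = 2.5073
σ̂ = s̄ / c₄ = 2.5073 / 0.9727 = 2.5776

2.578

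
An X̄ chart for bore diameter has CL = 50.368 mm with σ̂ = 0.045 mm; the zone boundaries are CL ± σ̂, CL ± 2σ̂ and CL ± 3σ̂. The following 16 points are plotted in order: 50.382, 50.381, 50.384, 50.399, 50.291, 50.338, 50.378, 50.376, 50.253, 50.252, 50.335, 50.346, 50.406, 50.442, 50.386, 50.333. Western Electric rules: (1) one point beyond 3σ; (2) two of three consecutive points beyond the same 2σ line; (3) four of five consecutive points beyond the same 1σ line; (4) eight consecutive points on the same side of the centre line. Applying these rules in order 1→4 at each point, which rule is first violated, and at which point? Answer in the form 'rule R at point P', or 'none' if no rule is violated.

rule 2 at point 10

Zone of each point (C = within 1σ̂, B = 1σ̂–2σ̂, A = 2σ̂–3σ̂, * = beyond 3σ̂; sign = side of CL): 1:+C, 2:+C, 3:+C, 4:+C, 5:-B, 6:-C, 7:+C, 8:+C, 9:-A, 10:-A, 11:-C, 12:-C, 13:+C, 14:+B, 15:+C, 16:-C
Rule 2 (two of three consecutive points beyond the same 2σ limit) is satisfied at point 10.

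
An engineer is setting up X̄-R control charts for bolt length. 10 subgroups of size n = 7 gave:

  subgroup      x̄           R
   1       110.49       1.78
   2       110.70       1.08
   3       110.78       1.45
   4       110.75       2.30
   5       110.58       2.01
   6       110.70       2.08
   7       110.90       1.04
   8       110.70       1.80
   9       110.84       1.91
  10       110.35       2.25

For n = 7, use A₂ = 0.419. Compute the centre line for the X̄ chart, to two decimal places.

110.68

X̄̄ = (110.49 + 110.70 + 110.78 + 110.75 + 110.58 + 110.70 + 110.90 + 110.70 + 110.84 + 110.35) / 10 = 1106.7900 / 10 = 110.6790
CL = X̄̄ = 110.6790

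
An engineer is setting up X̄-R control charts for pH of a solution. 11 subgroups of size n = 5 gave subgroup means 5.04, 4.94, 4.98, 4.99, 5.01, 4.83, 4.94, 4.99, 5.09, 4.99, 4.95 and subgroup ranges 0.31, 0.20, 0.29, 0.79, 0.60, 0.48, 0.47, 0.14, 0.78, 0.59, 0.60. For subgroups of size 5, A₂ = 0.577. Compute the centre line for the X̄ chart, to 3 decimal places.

4.977

X̄̄ = (5.04 + 4.94 + 4.98 + 4.99 + 5.01 + 4.83 + 4.94 + 4.99 + 5.09 + 4.99 + 4.95) / 11 = 54.7500 / 11 = 4.9773
CL = X̄̄ = 4.9773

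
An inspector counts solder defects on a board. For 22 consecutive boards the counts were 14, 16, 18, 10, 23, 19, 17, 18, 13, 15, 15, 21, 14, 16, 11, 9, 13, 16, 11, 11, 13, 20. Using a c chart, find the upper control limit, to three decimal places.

26.808

c̄ = (14 + 16 + 18 + 10 + 23 + 19 + 17 + 18 + 13 + 15 + 15 + 21 + 14 + 16 + 11 + 9 + 13 + 16 + 11 + 11 + 13 + 20) / 22 = 333 / 22 = 15.1364
UCL = c̄ + 3√c̄ = 15.1364 + 3 × √15.1364 = 15.1364 + 3 × 3.8905 = 26.8080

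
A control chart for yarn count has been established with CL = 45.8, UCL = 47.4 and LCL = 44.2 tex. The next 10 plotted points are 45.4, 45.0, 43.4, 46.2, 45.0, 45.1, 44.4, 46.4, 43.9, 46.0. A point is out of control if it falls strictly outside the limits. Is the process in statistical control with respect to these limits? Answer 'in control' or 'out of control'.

Compare each point to [44.2, 47.4]: sample 3 = 43.4 < LCL; sample 9 = 43.9 < LCL.

out of control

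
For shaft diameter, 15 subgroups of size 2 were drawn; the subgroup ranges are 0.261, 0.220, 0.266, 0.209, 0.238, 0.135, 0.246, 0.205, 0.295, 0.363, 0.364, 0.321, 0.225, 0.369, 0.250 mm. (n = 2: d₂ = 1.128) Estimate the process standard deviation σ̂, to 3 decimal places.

0.234

R̄ = (0.261 + 0.220 + 0.266 + 0.209 + 0.238 + 0.135 + 0.246 + 0.205 + 0.295 + 0.363 + 0.364 + 0.321 + 0.225 + 0.369 + 0.250) / 15 = 0.2645
σ̂ = R̄ / d₂ = 0.2645 / 1.128 = 0.2345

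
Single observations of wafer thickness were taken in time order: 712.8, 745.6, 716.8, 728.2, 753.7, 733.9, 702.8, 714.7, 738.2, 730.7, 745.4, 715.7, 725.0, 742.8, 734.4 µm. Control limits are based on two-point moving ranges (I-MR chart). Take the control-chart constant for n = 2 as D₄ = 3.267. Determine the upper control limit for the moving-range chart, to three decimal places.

63.520

Moving ranges: 32.8, 28.8, 11.4, 25.5, 19.8, 31.1, 11.9, 23.5, 7.5, 14.7, 29.7, 9.3, 17.8, 8.4; M̄R̄ = 272.2000 / 14 = 19.4429
UCL_MR = D₄·M̄R̄ = 3.267 × 19.4429 = 63.5198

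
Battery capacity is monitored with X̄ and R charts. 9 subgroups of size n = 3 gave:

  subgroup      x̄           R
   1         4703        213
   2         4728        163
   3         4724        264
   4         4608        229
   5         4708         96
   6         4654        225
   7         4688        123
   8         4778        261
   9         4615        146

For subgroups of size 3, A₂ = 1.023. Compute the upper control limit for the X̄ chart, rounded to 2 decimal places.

4885.06

X̄̄ = (4703 + 4728 + 4724 + 4608 + 4708 + 4654 + 4688 + 4778 + 4615) / 9 = 42206.0000 / 9 = 4689.5556
R̄ = (213 + 163 + 264 + 229 + 96 + 225 + 123 + 261 + 146) / 9 = 1720.0000 / 9 = 191.1111
UCL = X̄̄ + A₂·R̄ = 4689.5556 + 1.023 × 191.1111 = 4885.0622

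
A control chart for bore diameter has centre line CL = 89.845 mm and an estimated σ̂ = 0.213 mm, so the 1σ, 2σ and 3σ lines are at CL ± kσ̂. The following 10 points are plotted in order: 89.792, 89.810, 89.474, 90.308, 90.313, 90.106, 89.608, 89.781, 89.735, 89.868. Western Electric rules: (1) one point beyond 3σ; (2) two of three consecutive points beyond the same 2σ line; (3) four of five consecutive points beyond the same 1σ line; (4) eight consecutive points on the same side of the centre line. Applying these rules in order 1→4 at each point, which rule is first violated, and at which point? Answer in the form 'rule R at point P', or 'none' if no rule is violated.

rule 2 at point 5

Zone of each point (C = within 1σ̂, B = 1σ̂–2σ̂, A = 2σ̂–3σ̂, * = beyond 3σ̂; sign = side of CL): 1:-C, 2:-C, 3:-B, 4:+A, 5:+A, 6:+B, 7:-B, 8:-C, 9:-C, 10:+C
Rule 2 (two of three consecutive points beyond the same 2σ limit) is satisfied at point 5.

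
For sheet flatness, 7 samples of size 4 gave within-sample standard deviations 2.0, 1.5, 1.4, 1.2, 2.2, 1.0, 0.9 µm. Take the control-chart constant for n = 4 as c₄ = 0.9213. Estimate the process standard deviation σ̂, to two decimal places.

1.58

s̄ = (2.0 + 1.5 + 1.4 + 1.2 + 2.2 + 1.0 + 0.9) / 7 = 1.4571
σ̂ = s̄ / c₄ = 1.4571 / 0.9213 = 1.5816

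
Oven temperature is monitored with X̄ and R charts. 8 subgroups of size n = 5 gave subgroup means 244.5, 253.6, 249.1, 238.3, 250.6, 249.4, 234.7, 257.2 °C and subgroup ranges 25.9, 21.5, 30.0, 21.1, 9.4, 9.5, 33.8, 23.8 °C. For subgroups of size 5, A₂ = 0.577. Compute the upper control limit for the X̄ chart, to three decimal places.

259.797

X̄̄ = (244.5 + 253.6 + 249.1 + 238.3 + 250.6 + 249.4 + 234.7 + 257.2) / 8 = 1977.4000 / 8 = 247.1750
R̄ = (25.9 + 21.5 + 30.0 + 21.1 + 9.4 + 9.5 + 33.8 + 23.8) / 8 = 175.0000 / 8 = 21.8750
UCL = X̄̄ + A₂·R̄ = 247.1750 + 0.577 × 21.8750 = 259.7969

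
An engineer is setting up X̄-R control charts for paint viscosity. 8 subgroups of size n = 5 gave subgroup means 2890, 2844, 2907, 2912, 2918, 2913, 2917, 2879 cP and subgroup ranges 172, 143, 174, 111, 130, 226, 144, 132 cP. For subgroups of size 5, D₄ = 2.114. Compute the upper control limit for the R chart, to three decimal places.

R̄ = (172 + 143 + 174 + 111 + 130 + 226 + 144 + 132) / 8 = 1232.0000 / 8 = 154.0000
UCL_R = D₄·R̄ = 2.114 × 154.0000 = 325.5560

325.556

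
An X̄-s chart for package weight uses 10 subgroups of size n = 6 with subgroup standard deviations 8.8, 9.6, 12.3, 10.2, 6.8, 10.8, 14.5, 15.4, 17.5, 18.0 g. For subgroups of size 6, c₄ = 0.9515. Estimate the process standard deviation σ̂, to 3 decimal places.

s̄ = (8.8 + 9.6 + 12.3 + 10.2 + 6.8 + 10.8 + 14.5 + 15.4 + 17.5 + 18.0) / 10 = 12.3900
σ̂ = s̄ / c₄ = 12.3900 / 0.9515 = 13.0215

13.022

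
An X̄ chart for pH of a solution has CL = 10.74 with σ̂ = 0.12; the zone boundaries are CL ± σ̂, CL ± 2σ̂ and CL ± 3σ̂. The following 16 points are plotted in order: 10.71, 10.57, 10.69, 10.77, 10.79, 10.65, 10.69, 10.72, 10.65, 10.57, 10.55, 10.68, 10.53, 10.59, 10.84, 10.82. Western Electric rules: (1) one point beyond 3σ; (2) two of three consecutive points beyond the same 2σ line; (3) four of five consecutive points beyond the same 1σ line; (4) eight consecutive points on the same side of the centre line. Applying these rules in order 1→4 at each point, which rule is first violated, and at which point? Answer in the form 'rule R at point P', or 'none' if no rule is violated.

rule 4 at point 13

Zone of each point (C = within 1σ̂, B = 1σ̂–2σ̂, A = 2σ̂–3σ̂, * = beyond 3σ̂; sign = side of CL): 1:-C, 2:-B, 3:-C, 4:+C, 5:+C, 6:-C, 7:-C, 8:-C, 9:-C, 10:-B, 11:-B, 12:-C, 13:-B, 14:-B, 15:+C, 16:+C
Rule 4 (eight consecutive points on the same side of the centre line) is satisfied at point 13.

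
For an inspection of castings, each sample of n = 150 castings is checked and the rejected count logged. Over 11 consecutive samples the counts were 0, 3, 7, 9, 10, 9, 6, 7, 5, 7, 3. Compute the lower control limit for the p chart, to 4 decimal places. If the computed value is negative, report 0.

0.0000

p̄ = Σdᵢ / (k·n) = 66 / (11 × 150) = 0.04000
LCL = p̄ − 3·√(p̄(1−p̄)/n) = 0.04000 − 3 × 0.01600 = -0.00800 → 0 (negative, so LCL = 0)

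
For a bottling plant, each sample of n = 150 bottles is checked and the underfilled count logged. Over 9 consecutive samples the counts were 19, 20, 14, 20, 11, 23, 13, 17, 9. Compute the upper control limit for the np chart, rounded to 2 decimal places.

p̄ = Σdᵢ / (k·n) = 146 / (9 × 150) = 0.10815
UCL = np̄ + 3·√(np̄(1−p̄)) = 16.2222 + 3 × √(16.2222×0.89185) = 16.2222 + 3 × 3.8037 = 27.6332

27.63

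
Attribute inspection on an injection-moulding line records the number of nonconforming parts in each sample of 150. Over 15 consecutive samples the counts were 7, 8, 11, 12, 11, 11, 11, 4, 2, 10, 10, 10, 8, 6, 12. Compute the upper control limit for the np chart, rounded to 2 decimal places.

p̄ = Σdᵢ / (k·n) = 133 / (15 × 150) = 0.05911
UCL = np̄ + 3·√(np̄(1−p̄)) = 8.8667 + 3 × √(8.8667×0.94089) = 8.8667 + 3 × 2.8883 = 17.5317

17.53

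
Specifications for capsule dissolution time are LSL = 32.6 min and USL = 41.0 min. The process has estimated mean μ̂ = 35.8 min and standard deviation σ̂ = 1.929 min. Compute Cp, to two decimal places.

0.73

Cp = (USL − LSL) / (6σ̂) = (41.0 − 32.6) / (6 × 1.929) = 8.4000 / 11.5740 = 0.7258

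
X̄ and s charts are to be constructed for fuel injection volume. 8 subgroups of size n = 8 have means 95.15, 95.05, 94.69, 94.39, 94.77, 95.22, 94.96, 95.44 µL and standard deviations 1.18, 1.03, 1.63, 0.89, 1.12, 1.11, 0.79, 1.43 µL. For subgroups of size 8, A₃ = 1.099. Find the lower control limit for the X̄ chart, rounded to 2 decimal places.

X̄̄ = (95.15 + 95.05 + 94.69 + 94.39 + 94.77 + 95.22 + 94.96 + 95.44) / 8 = 94.9587
s̄ = (1.18 + 1.03 + 1.63 + 0.89 + 1.12 + 1.11 + 0.79 + 1.43) / 8 = 1.1475
LCL = X̄̄ − A₃·s̄ = 94.9587 − 1.099 × 1.1475 = 93.6976

93.70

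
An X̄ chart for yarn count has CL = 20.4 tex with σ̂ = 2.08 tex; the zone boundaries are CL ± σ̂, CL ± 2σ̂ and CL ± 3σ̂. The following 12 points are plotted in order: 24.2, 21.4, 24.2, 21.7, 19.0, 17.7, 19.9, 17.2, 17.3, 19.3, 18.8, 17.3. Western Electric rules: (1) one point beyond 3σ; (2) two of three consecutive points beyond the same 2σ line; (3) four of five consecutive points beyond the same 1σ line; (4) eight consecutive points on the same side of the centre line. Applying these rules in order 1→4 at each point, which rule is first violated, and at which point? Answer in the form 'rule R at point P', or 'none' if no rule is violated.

Zone of each point (C = within 1σ̂, B = 1σ̂–2σ̂, A = 2σ̂–3σ̂, * = beyond 3σ̂; sign = side of CL): 1:+B, 2:+C, 3:+B, 4:+C, 5:-C, 6:-B, 7:-C, 8:-B, 9:-B, 10:-C, 11:-C, 12:-B
Rule 4 (eight consecutive points on the same side of the centre line) is satisfied at point 12.

rule 4 at point 12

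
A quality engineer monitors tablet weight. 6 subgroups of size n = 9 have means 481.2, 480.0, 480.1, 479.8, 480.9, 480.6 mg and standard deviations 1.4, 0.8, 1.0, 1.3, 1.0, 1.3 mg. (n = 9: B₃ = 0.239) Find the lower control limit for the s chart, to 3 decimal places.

0.271

s̄ = (1.4 + 0.8 + 1.0 + 1.3 + 1.0 + 1.3) / 6 = 1.1333
LCL_s = B₃·s̄ = 0.239 × 1.1333 = 0.2709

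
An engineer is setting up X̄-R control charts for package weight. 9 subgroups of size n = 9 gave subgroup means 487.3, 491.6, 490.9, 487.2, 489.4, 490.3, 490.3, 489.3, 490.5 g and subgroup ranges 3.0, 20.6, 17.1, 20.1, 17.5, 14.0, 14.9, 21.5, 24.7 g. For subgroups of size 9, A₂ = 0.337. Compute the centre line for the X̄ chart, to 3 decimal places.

489.644

X̄̄ = (487.3 + 491.6 + 490.9 + 487.2 + 489.4 + 490.3 + 490.3 + 489.3 + 490.5) / 9 = 4406.8000 / 9 = 489.6444
CL = X̄̄ = 489.6444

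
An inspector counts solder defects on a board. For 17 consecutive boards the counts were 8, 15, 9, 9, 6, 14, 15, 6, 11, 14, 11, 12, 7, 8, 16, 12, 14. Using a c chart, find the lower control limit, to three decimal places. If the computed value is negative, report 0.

1.050

c̄ = (8 + 15 + 9 + 9 + 6 + 14 + 15 + 6 + 11 + 14 + 11 + 12 + 7 + 8 + 16 + 12 + 14) / 17 = 187 / 17 = 11.0000
LCL = c̄ − 3√c̄ = 11.0000 − 3 × 3.3166 = 1.0501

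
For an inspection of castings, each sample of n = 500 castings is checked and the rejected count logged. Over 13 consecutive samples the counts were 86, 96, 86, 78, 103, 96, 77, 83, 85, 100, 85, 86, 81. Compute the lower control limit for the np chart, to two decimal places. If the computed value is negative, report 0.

p̄ = Σdᵢ / (k·n) = 1142 / (13 × 500) = 0.17569
LCL = np̄ − 3·√(np̄(1−p̄)) = 87.8462 − 3 × 8.5095 = 62.3175

62.32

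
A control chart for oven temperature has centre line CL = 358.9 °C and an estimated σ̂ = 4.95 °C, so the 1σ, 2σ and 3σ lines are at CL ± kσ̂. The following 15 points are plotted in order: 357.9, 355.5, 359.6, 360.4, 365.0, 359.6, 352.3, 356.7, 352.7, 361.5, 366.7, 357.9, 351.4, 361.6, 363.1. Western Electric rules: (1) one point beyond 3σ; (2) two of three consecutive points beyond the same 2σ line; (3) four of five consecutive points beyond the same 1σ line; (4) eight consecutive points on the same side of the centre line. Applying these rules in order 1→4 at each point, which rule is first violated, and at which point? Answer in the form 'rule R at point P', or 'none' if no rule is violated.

none

Zone of each point (C = within 1σ̂, B = 1σ̂–2σ̂, A = 2σ̂–3σ̂, * = beyond 3σ̂; sign = side of CL): 1:-C, 2:-C, 3:+C, 4:+C, 5:+B, 6:+C, 7:-B, 8:-C, 9:-B, 10:+C, 11:+B, 12:-C, 13:-B, 14:+C, 15:+C
No rule fires across all 15 points.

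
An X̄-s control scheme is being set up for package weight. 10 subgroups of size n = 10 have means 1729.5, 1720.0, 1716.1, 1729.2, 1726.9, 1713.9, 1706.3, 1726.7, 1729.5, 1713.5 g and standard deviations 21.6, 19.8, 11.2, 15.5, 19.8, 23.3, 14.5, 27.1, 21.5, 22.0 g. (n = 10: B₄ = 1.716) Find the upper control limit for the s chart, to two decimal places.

s̄ = (21.6 + 19.8 + 11.2 + 15.5 + 19.8 + 23.3 + 14.5 + 27.1 + 21.5 + 22.0) / 10 = 19.6300
UCL_s = B₄·s̄ = 1.716 × 19.6300 = 33.6851

33.69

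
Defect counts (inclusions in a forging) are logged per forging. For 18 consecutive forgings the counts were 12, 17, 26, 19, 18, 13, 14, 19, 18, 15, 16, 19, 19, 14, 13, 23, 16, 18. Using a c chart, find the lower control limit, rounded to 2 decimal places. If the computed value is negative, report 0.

4.74

c̄ = (12 + 17 + 26 + 19 + 18 + 13 + 14 + 19 + 18 + 15 + 16 + 19 + 19 + 14 + 13 + 23 + 16 + 18) / 18 = 309 / 18 = 17.1667
LCL = c̄ − 3√c̄ = 17.1667 − 3 × 4.1433 = 4.7369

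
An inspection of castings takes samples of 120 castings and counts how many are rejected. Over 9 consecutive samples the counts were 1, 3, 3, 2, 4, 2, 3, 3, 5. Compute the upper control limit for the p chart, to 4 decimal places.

0.0661

p̄ = Σdᵢ / (k·n) = 26 / (9 × 120) = 0.02407
UCL = p̄ + 3·√(p̄(1−p̄)/n) = 0.02407 + 3 × √(0.02407×0.97593/120) = 0.02407 + 3 × 0.01399 = 0.06605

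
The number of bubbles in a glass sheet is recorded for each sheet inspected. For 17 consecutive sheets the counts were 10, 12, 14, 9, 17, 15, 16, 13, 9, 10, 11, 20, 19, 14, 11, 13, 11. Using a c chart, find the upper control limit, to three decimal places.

24.066

c̄ = (10 + 12 + 14 + 9 + 17 + 15 + 16 + 13 + 9 + 10 + 11 + 20 + 19 + 14 + 11 + 13 + 11) / 17 = 224 / 17 = 13.1765
UCL = c̄ + 3√c̄ = 13.1765 + 3 × √13.1765 = 13.1765 + 3 × 3.6299 = 24.0663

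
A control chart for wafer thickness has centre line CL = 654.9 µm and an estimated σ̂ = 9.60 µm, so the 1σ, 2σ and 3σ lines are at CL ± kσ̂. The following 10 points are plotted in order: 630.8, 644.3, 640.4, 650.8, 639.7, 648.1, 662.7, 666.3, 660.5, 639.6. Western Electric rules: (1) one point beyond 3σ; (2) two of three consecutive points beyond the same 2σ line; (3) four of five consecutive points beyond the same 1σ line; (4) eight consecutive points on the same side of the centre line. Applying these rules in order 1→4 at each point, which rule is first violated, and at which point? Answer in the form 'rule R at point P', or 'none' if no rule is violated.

rule 3 at point 5

Zone of each point (C = within 1σ̂, B = 1σ̂–2σ̂, A = 2σ̂–3σ̂, * = beyond 3σ̂; sign = side of CL): 1:-A, 2:-B, 3:-B, 4:-C, 5:-B, 6:-C, 7:+C, 8:+B, 9:+C, 10:-B
Rule 3 (four of five consecutive points beyond the same 1σ limit) is satisfied at point 5.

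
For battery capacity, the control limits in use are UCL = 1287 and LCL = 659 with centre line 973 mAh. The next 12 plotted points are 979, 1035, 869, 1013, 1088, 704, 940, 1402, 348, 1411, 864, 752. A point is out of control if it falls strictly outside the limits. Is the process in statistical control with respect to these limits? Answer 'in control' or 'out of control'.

out of control

Compare each point to [659, 1287]: sample 8 = 1402 > UCL; sample 9 = 348 < LCL; sample 10 = 1411 > UCL.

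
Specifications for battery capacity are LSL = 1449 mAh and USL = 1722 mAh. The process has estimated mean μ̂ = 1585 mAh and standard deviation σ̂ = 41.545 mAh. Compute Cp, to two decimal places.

1.10

Cp = (USL − LSL) / (6σ̂) = (1722 − 1449) / (6 × 41.545) = 273.0000 / 249.2700 = 1.0952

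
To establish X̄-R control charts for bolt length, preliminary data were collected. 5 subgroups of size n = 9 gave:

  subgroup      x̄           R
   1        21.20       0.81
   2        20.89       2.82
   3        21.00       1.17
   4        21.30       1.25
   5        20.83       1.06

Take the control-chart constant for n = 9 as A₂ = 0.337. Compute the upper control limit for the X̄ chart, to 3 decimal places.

21.523

X̄̄ = (21.20 + 20.89 + 21.00 + 21.30 + 20.83) / 5 = 105.2200 / 5 = 21.0440
R̄ = (0.81 + 2.82 + 1.17 + 1.25 + 1.06) / 5 = 7.1100 / 5 = 1.4220
UCL = X̄̄ + A₂·R̄ = 21.0440 + 0.337 × 1.4220 = 21.5232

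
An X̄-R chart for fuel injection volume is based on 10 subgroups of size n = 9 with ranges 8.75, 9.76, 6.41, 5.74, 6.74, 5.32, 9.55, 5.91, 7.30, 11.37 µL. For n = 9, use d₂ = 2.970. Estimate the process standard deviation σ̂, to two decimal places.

2.59

R̄ = (8.75 + 9.76 + 6.41 + 5.74 + 6.74 + 5.32 + 9.55 + 5.91 + 7.30 + 11.37) / 10 = 7.6850
σ̂ = R̄ / d₂ = 7.6850 / 2.970 = 2.5875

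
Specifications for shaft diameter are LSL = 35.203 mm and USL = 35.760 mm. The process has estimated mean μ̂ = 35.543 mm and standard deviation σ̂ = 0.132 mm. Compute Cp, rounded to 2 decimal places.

Cp = (USL − LSL) / (6σ̂) = (35.760 − 35.203) / (6 × 0.132) = 0.5570 / 0.7920 = 0.7033

0.70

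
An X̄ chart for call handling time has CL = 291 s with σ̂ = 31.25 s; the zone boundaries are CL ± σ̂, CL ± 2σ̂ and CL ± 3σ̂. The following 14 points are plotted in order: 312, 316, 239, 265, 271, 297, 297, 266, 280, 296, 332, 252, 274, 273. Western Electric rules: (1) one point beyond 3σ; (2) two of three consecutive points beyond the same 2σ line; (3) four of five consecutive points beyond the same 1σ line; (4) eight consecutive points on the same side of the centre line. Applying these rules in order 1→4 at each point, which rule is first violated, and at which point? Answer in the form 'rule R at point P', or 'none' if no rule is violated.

none

Zone of each point (C = within 1σ̂, B = 1σ̂–2σ̂, A = 2σ̂–3σ̂, * = beyond 3σ̂; sign = side of CL): 1:+C, 2:+C, 3:-B, 4:-C, 5:-C, 6:+C, 7:+C, 8:-C, 9:-C, 10:+C, 11:+B, 12:-B, 13:-C, 14:-C
No rule fires across all 14 points.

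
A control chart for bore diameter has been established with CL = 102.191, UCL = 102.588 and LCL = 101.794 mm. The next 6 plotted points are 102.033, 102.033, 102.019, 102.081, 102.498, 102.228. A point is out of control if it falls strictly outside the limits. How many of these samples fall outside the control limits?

0

All 6 points lie within [101.794, 102.588].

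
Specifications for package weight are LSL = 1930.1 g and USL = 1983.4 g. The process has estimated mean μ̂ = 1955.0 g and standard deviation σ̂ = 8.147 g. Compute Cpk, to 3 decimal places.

1.019

Cpu = (USL − μ̂) / (3σ̂) = (1983.4 − 1955.0) / (3 × 8.147) = 1.1620; Cpl = (μ̂ − LSL) / (3σ̂) = (1955.0 − 1930.1) / (3 × 8.147) = 1.0188; Cpk = min(Cpu, Cpl) = 1.0188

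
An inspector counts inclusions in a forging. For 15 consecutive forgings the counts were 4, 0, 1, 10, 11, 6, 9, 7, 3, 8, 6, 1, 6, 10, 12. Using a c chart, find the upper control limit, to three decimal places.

c̄ = (4 + 0 + 1 + 10 + 11 + 6 + 9 + 7 + 3 + 8 + 6 + 1 + 6 + 10 + 12) / 15 = 94 / 15 = 6.2667
UCL = c̄ + 3√c̄ = 6.2667 + 3 × √6.2667 = 6.2667 + 3 × 2.5033 = 13.7767

13.777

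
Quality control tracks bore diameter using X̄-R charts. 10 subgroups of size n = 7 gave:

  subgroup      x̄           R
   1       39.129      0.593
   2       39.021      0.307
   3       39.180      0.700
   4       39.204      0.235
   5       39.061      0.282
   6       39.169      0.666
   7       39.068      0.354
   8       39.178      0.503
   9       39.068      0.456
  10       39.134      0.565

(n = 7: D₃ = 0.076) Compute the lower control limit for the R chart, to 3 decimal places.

R̄ = (0.593 + 0.307 + 0.700 + 0.235 + 0.282 + 0.666 + 0.354 + 0.503 + 0.456 + 0.565) / 10 = 4.6610 / 10 = 0.4661
LCL_R = D₃·R̄ = 0.076 × 0.4661 = 0.0354

0.035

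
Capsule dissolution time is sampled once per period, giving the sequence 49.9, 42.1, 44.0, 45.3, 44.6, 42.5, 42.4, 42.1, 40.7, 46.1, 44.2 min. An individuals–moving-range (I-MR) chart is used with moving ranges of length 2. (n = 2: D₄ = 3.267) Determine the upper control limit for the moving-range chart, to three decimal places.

7.481

Moving ranges: 7.8, 1.9, 1.3, 0.7, 2.1, 0.1, 0.3, 1.4, 5.4, 1.9; M̄R̄ = 22.9000 / 10 = 2.2900
UCL_MR = D₄·M̄R̄ = 3.267 × 2.2900 = 7.4814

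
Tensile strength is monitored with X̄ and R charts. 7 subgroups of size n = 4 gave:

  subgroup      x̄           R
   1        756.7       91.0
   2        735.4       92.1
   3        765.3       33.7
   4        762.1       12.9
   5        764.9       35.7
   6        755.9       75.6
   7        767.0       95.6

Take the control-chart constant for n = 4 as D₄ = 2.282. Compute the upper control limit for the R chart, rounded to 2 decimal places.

142.33

R̄ = (91.0 + 92.1 + 33.7 + 12.9 + 35.7 + 75.6 + 95.6) / 7 = 436.6000 / 7 = 62.3714
UCL_R = D₄·R̄ = 2.282 × 62.3714 = 142.3316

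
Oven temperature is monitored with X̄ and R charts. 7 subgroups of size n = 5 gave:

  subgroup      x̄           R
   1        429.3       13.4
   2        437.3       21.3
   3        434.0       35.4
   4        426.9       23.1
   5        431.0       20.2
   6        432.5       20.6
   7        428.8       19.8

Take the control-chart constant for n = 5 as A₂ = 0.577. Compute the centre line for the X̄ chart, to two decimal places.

X̄̄ = (429.3 + 437.3 + 434.0 + 426.9 + 431.0 + 432.5 + 428.8) / 7 = 3019.8000 / 7 = 431.4000
CL = X̄̄ = 431.4000

431.40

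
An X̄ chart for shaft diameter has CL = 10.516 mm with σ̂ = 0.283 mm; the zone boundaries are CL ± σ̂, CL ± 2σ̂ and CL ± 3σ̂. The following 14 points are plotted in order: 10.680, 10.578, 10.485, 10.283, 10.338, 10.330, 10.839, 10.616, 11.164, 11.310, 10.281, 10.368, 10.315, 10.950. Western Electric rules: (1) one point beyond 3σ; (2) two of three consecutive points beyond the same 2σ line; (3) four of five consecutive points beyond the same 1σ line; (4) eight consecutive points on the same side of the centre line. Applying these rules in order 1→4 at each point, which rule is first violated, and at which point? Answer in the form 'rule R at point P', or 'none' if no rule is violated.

Zone of each point (C = within 1σ̂, B = 1σ̂–2σ̂, A = 2σ̂–3σ̂, * = beyond 3σ̂; sign = side of CL): 1:+C, 2:+C, 3:-C, 4:-C, 5:-C, 6:-C, 7:+B, 8:+C, 9:+A, 10:+A, 11:-C, 12:-C, 13:-C, 14:+B
Rule 2 (two of three consecutive points beyond the same 2σ limit) is satisfied at point 10.

rule 2 at point 10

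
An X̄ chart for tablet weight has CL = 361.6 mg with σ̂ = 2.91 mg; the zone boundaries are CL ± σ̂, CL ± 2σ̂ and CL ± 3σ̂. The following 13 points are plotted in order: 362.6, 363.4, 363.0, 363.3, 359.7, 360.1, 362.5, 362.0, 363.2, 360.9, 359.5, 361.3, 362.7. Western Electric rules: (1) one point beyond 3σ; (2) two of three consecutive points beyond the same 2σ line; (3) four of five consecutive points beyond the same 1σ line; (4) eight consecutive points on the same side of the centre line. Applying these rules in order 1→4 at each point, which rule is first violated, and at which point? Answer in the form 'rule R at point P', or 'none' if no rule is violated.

Zone of each point (C = within 1σ̂, B = 1σ̂–2σ̂, A = 2σ̂–3σ̂, * = beyond 3σ̂; sign = side of CL): 1:+C, 2:+C, 3:+C, 4:+C, 5:-C, 6:-C, 7:+C, 8:+C, 9:+C, 10:-C, 11:-C, 12:-C, 13:+C
No rule fires across all 13 points.

none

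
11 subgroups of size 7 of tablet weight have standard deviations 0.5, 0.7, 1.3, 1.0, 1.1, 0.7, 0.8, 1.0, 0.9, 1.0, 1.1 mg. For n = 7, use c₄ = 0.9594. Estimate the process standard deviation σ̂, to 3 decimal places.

s̄ = (0.5 + 0.7 + 1.3 + 1.0 + 1.1 + 0.7 + 0.8 + 1.0 + 0.9 + 1.0 + 1.1) / 11 = 0.9182
σ̂ = s̄ / c₄ = 0.9182 / 0.9594 = 0.9570

0.957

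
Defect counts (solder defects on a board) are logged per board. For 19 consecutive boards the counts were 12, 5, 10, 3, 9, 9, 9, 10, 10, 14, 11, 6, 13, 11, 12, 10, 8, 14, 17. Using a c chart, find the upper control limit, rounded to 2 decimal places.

19.72

c̄ = (12 + 5 + 10 + 3 + 9 + 9 + 9 + 10 + 10 + 14 + 11 + 6 + 13 + 11 + 12 + 10 + 8 + 14 + 17) / 19 = 193 / 19 = 10.1579
UCL = c̄ + 3√c̄ = 10.1579 + 3 × √10.1579 = 10.1579 + 3 × 3.1871 = 19.7193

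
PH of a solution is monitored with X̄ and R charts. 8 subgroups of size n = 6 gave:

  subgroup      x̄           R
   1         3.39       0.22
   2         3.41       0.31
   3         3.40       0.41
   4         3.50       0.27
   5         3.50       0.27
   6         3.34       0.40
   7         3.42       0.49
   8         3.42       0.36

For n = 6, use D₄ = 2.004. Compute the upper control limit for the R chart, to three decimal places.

0.684

R̄ = (0.22 + 0.31 + 0.41 + 0.27 + 0.27 + 0.40 + 0.49 + 0.36) / 8 = 2.7300 / 8 = 0.3412
UCL_R = D₄·R̄ = 2.004 × 0.3412 = 0.6839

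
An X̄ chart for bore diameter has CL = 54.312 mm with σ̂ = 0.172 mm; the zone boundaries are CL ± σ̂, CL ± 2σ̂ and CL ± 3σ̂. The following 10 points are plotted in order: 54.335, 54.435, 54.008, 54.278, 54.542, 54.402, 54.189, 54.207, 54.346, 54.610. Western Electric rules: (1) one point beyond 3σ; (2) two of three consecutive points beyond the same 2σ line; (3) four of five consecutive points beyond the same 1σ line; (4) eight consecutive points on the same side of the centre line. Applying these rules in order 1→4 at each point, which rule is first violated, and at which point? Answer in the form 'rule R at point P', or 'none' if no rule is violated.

Zone of each point (C = within 1σ̂, B = 1σ̂–2σ̂, A = 2σ̂–3σ̂, * = beyond 3σ̂; sign = side of CL): 1:+C, 2:+C, 3:-B, 4:-C, 5:+B, 6:+C, 7:-C, 8:-C, 9:+C, 10:+B
No rule fires across all 10 points.

none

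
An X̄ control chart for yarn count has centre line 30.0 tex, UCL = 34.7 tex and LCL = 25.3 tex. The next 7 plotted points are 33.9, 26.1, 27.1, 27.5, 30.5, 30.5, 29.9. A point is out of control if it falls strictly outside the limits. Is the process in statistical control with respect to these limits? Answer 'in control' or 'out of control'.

All 7 points lie within [25.3, 34.7].

in control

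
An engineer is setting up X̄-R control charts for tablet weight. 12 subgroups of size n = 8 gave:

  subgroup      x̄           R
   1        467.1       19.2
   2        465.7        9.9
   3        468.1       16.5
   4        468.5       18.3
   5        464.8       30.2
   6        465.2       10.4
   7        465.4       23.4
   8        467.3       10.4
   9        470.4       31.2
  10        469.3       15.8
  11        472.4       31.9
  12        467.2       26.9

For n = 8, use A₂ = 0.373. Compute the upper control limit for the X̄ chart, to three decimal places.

X̄̄ = (467.1 + 465.7 + 468.1 + 468.5 + 464.8 + 465.2 + 465.4 + 467.3 + 470.4 + 469.3 + 472.4 + 467.2) / 12 = 5611.4000 / 12 = 467.6167
R̄ = (19.2 + 9.9 + 16.5 + 18.3 + 30.2 + 10.4 + 23.4 + 10.4 + 31.2 + 15.8 + 31.9 + 26.9) / 12 = 244.1000 / 12 = 20.3417
UCL = X̄̄ + A₂·R̄ = 467.6167 + 0.373 × 20.3417 = 475.2041

475.204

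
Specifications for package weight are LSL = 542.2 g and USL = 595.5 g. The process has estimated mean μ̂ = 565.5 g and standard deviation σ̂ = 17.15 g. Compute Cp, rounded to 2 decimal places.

Cp = (USL − LSL) / (6σ̂) = (595.5 − 542.2) / (6 × 17.15) = 53.3000 / 102.9000 = 0.5180

0.52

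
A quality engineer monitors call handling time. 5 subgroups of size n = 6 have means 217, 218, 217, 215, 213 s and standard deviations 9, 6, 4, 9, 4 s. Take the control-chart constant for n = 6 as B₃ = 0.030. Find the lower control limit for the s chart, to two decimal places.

0.19

s̄ = (9 + 6 + 4 + 9 + 4) / 5 = 6.4000
LCL_s = B₃·s̄ = 0.030 × 6.4000 = 0.1920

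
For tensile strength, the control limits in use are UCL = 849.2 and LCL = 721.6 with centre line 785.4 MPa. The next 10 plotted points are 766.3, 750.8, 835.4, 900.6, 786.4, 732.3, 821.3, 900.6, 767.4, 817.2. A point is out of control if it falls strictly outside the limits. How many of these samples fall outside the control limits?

2

Compare each point to [721.6, 849.2]: sample 4 = 900.6 > UCL; sample 8 = 900.6 > UCL.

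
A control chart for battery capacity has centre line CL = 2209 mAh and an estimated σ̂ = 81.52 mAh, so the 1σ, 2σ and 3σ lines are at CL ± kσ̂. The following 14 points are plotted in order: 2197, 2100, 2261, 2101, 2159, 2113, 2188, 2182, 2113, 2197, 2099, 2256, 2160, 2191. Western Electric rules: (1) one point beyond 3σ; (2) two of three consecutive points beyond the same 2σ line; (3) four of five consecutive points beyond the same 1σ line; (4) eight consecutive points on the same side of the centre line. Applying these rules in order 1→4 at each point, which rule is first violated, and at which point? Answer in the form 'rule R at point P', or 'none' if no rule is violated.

Zone of each point (C = within 1σ̂, B = 1σ̂–2σ̂, A = 2σ̂–3σ̂, * = beyond 3σ̂; sign = side of CL): 1:-C, 2:-B, 3:+C, 4:-B, 5:-C, 6:-B, 7:-C, 8:-C, 9:-B, 10:-C, 11:-B, 12:+C, 13:-C, 14:-C
Rule 4 (eight consecutive points on the same side of the centre line) is satisfied at point 11.

rule 4 at point 11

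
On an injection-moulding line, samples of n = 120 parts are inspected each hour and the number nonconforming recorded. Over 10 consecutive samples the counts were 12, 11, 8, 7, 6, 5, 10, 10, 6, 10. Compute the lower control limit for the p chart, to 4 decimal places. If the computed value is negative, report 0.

p̄ = Σdᵢ / (k·n) = 85 / (10 × 120) = 0.07083
LCL = p̄ − 3·√(p̄(1−p̄)/n) = 0.07083 − 3 × 0.02342 = 0.00058

0.0006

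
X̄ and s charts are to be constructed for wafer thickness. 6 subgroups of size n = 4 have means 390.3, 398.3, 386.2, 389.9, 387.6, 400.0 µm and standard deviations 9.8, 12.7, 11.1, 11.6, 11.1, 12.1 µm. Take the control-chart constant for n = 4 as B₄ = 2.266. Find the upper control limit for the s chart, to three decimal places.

s̄ = (9.8 + 12.7 + 11.1 + 11.6 + 11.1 + 12.1) / 6 = 11.4000
UCL_s = B₄·s̄ = 2.266 × 11.4000 = 25.8324

25.832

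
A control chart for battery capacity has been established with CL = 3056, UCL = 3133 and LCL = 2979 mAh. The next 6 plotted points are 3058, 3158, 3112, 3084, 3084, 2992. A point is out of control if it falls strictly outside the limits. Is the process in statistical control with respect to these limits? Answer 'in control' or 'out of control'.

out of control

Compare each point to [2979, 3133]: sample 2 = 3158 > UCL.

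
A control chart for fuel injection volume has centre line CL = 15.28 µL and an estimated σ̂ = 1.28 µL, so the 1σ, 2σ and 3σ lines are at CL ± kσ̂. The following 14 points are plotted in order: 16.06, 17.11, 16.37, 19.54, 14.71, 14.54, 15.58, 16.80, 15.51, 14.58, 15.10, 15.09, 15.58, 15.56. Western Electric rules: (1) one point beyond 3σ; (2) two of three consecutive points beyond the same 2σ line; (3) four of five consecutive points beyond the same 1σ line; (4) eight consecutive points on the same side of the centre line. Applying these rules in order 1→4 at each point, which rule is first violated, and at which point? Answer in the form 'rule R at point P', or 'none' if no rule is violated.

rule 1 at point 4

Zone of each point (C = within 1σ̂, B = 1σ̂–2σ̂, A = 2σ̂–3σ̂, * = beyond 3σ̂; sign = side of CL): 1:+C, 2:+B, 3:+C, 4:+*, 5:-C, 6:-C, 7:+C, 8:+B, 9:+C, 10:-C, 11:-C, 12:-C, 13:+C, 14:+C
Rule 1 (one point beyond the 3σ limits) is satisfied at point 4.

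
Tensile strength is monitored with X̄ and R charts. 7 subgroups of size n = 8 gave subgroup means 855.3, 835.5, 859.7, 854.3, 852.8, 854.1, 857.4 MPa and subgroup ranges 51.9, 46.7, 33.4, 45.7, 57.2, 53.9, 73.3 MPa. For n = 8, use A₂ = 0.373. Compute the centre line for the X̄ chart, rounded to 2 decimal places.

X̄̄ = (855.3 + 835.5 + 859.7 + 854.3 + 852.8 + 854.1 + 857.4) / 7 = 5969.1000 / 7 = 852.7286
CL = X̄̄ = 852.7286

852.73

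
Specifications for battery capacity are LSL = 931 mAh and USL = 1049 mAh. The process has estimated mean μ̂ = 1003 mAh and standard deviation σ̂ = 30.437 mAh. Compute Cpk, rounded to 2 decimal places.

Cpu = (USL − μ̂) / (3σ̂) = (1049 − 1003) / (3 × 30.437) = 0.5038; Cpl = (μ̂ − LSL) / (3σ̂) = (1003 − 931) / (3 × 30.437) = 0.7885; Cpk = min(Cpu, Cpl) = 0.5038

0.50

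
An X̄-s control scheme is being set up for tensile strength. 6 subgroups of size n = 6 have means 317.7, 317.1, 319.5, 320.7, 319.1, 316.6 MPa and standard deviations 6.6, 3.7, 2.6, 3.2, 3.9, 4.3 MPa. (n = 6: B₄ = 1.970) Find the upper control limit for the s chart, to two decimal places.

7.98

s̄ = (6.6 + 3.7 + 2.6 + 3.2 + 3.9 + 4.3) / 6 = 4.0500
UCL_s = B₄·s̄ = 1.970 × 4.0500 = 7.9785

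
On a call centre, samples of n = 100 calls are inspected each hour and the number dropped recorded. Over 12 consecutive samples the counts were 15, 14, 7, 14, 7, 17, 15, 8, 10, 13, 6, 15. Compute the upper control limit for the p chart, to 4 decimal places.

0.2141

p̄ = Σdᵢ / (k·n) = 141 / (12 × 100) = 0.11750
UCL = p̄ + 3·√(p̄(1−p̄)/n) = 0.11750 + 3 × √(0.11750×0.88250/100) = 0.11750 + 3 × 0.03220 = 0.21410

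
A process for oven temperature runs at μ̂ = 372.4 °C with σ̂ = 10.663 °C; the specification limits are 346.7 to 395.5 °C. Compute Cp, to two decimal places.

0.76

Cp = (USL − LSL) / (6σ̂) = (395.5 − 346.7) / (6 × 10.663) = 48.8000 / 63.9780 = 0.7628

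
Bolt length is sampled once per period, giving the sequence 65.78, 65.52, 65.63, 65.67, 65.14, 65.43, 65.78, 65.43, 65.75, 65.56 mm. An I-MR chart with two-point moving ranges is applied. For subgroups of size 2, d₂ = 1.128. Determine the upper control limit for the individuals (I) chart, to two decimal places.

X̄ = (65.78 + 65.52 + 65.63 + 65.67 + 65.14 + 65.43 + 65.78 + 65.43 + 65.75 + 65.56) / 10 = 65.5690
Moving ranges: 0.26, 0.11, 0.04, 0.53, 0.29, 0.35, 0.35, 0.32, 0.19; M̄R̄ = 2.4400 / 9 = 0.2711
UCL = X̄ + 3·M̄R̄/d₂ = 65.5690 + 3 × 0.2711 / 1.128 = 66.2900

66.29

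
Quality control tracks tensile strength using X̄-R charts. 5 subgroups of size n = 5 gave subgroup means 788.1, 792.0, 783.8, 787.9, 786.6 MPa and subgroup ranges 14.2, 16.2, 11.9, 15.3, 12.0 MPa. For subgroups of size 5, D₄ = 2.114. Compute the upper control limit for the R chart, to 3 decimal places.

29.427

R̄ = (14.2 + 16.2 + 11.9 + 15.3 + 12.0) / 5 = 69.6000 / 5 = 13.9200
UCL_R = D₄·R̄ = 2.114 × 13.9200 = 29.4269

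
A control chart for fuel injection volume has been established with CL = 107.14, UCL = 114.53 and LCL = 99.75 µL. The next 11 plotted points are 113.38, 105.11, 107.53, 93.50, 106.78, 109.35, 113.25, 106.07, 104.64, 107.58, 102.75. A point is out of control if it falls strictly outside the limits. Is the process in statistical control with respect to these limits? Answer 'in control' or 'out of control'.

out of control

Compare each point to [99.75, 114.53]: sample 4 = 93.50 < LCL.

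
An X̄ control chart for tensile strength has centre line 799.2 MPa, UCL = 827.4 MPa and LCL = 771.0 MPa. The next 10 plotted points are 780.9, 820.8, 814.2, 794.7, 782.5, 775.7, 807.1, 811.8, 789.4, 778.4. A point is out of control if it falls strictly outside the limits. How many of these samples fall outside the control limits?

All 10 points lie within [771.0, 827.4].

0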